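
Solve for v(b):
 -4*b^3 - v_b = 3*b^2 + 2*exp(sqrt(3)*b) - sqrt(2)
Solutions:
 v(b) = C1 - b^4 - b^3 + sqrt(2)*b - 2*sqrt(3)*exp(sqrt(3)*b)/3


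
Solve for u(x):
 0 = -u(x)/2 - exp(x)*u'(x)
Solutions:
 u(x) = C1*exp(exp(-x)/2)


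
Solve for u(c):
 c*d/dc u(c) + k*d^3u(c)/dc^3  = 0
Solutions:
 u(c) = C1 + Integral(C2*airyai(c*(-1/k)^(1/3)) + C3*airybi(c*(-1/k)^(1/3)), c)


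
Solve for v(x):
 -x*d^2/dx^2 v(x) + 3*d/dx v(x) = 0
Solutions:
 v(x) = C1 + C2*x^4


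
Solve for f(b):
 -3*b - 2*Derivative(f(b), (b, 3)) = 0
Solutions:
 f(b) = C1 + C2*b + C3*b^2 - b^4/16


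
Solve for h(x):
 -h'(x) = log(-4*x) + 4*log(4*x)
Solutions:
 h(x) = C1 - 5*x*log(x) + x*(-10*log(2) + 5 - I*pi)


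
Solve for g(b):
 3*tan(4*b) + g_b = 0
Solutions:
 g(b) = C1 + 3*log(cos(4*b))/4


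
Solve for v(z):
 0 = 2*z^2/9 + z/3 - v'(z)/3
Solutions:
 v(z) = C1 + 2*z^3/9 + z^2/2


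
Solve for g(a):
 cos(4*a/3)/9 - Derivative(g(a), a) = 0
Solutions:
 g(a) = C1 + sin(4*a/3)/12


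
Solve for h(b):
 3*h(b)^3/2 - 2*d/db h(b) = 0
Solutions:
 h(b) = -sqrt(2)*sqrt(-1/(C1 + 3*b))
 h(b) = sqrt(2)*sqrt(-1/(C1 + 3*b))


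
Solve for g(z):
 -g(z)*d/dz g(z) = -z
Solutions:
 g(z) = -sqrt(C1 + z^2)
 g(z) = sqrt(C1 + z^2)


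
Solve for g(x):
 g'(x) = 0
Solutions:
 g(x) = C1


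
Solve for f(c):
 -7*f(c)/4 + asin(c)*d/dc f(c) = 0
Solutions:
 f(c) = C1*exp(7*Integral(1/asin(c), c)/4)


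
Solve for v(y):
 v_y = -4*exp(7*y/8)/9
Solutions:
 v(y) = C1 - 32*exp(7*y/8)/63


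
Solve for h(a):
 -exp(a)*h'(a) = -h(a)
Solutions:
 h(a) = C1*exp(-exp(-a))


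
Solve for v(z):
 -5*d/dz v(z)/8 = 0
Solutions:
 v(z) = C1


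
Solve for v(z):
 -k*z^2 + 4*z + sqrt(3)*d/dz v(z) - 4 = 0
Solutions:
 v(z) = C1 + sqrt(3)*k*z^3/9 - 2*sqrt(3)*z^2/3 + 4*sqrt(3)*z/3


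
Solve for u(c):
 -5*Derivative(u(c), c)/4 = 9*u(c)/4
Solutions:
 u(c) = C1*exp(-9*c/5)


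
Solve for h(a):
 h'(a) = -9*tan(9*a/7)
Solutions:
 h(a) = C1 + 7*log(cos(9*a/7))


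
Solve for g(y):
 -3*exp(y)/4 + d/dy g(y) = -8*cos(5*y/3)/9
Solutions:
 g(y) = C1 + 3*exp(y)/4 - 8*sin(5*y/3)/15


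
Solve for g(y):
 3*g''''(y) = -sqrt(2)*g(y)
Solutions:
 g(y) = (C1*sin(2^(5/8)*3^(3/4)*y/6) + C2*cos(2^(5/8)*3^(3/4)*y/6))*exp(-2^(5/8)*3^(3/4)*y/6) + (C3*sin(2^(5/8)*3^(3/4)*y/6) + C4*cos(2^(5/8)*3^(3/4)*y/6))*exp(2^(5/8)*3^(3/4)*y/6)


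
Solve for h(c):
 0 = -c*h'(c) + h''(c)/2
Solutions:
 h(c) = C1 + C2*erfi(c)


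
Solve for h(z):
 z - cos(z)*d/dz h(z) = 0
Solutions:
 h(z) = C1 + Integral(z/cos(z), z)


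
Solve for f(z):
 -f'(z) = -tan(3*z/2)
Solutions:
 f(z) = C1 - 2*log(cos(3*z/2))/3


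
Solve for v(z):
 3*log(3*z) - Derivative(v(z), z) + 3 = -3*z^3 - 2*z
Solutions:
 v(z) = C1 + 3*z^4/4 + z^2 + 3*z*log(z) + z*log(27)


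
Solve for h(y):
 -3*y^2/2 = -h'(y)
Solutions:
 h(y) = C1 + y^3/2


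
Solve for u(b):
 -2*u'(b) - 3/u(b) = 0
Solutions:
 u(b) = -sqrt(C1 - 3*b)
 u(b) = sqrt(C1 - 3*b)


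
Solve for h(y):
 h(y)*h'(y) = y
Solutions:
 h(y) = -sqrt(C1 + y^2)
 h(y) = sqrt(C1 + y^2)


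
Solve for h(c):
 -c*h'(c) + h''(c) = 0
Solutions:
 h(c) = C1 + C2*erfi(sqrt(2)*c/2)


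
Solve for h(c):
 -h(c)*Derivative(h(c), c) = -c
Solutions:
 h(c) = -sqrt(C1 + c^2)
 h(c) = sqrt(C1 + c^2)


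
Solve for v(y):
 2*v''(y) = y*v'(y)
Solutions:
 v(y) = C1 + C2*erfi(y/2)


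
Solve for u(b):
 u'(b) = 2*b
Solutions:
 u(b) = C1 + b^2


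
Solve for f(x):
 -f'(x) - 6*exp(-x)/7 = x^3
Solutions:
 f(x) = C1 - x^4/4 + 6*exp(-x)/7


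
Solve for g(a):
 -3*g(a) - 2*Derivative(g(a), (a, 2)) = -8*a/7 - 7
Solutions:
 g(a) = C1*sin(sqrt(6)*a/2) + C2*cos(sqrt(6)*a/2) + 8*a/21 + 7/3


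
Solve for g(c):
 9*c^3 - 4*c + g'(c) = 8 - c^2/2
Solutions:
 g(c) = C1 - 9*c^4/4 - c^3/6 + 2*c^2 + 8*c


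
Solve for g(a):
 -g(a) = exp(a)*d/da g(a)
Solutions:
 g(a) = C1*exp(exp(-a))


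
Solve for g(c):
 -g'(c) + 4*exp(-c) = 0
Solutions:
 g(c) = C1 - 4*exp(-c)


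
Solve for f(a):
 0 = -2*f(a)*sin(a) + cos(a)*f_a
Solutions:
 f(a) = C1/cos(a)^2


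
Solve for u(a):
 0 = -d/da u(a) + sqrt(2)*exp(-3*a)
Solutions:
 u(a) = C1 - sqrt(2)*exp(-3*a)/3


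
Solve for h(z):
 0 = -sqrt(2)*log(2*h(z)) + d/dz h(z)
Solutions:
 -sqrt(2)*Integral(1/(log(_y) + log(2)), (_y, h(z)))/2 = C1 - z


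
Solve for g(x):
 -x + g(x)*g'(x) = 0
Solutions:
 g(x) = -sqrt(C1 + x^2)
 g(x) = sqrt(C1 + x^2)


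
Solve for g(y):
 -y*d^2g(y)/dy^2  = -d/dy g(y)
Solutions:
 g(y) = C1 + C2*y^2


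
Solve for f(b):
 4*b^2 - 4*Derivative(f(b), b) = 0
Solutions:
 f(b) = C1 + b^3/3


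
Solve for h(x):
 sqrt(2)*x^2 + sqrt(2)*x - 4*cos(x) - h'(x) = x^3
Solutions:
 h(x) = C1 - x^4/4 + sqrt(2)*x^3/3 + sqrt(2)*x^2/2 - 4*sin(x)


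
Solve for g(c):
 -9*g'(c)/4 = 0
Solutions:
 g(c) = C1


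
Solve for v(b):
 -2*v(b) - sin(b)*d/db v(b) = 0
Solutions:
 v(b) = C1*(cos(b) + 1)/(cos(b) - 1)


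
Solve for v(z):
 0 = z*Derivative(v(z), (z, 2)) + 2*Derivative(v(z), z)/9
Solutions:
 v(z) = C1 + C2*z^(7/9)


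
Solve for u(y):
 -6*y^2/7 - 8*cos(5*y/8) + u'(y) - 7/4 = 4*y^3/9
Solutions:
 u(y) = C1 + y^4/9 + 2*y^3/7 + 7*y/4 + 64*sin(5*y/8)/5


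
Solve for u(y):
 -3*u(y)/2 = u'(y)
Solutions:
 u(y) = C1*exp(-3*y/2)


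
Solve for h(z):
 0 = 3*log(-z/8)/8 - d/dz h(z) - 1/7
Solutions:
 h(z) = C1 + 3*z*log(-z)/8 + z*(-63*log(2) - 29)/56


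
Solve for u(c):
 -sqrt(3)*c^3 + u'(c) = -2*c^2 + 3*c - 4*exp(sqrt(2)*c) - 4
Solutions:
 u(c) = C1 + sqrt(3)*c^4/4 - 2*c^3/3 + 3*c^2/2 - 4*c - 2*sqrt(2)*exp(sqrt(2)*c)


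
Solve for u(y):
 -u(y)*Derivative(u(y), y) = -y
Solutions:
 u(y) = -sqrt(C1 + y^2)
 u(y) = sqrt(C1 + y^2)


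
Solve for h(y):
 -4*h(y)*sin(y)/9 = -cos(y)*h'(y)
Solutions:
 h(y) = C1/cos(y)^(4/9)


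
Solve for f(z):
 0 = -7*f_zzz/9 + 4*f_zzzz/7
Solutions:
 f(z) = C1 + C2*z + C3*z^2 + C4*exp(49*z/36)


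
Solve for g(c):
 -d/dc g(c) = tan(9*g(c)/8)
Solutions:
 g(c) = -8*asin(C1*exp(-9*c/8))/9 + 8*pi/9
 g(c) = 8*asin(C1*exp(-9*c/8))/9


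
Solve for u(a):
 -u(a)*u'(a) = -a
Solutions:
 u(a) = -sqrt(C1 + a^2)
 u(a) = sqrt(C1 + a^2)


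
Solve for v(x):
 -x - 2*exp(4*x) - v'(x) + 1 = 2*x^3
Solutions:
 v(x) = C1 - x^4/2 - x^2/2 + x - exp(4*x)/2


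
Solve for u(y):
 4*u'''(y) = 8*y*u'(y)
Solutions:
 u(y) = C1 + Integral(C2*airyai(2^(1/3)*y) + C3*airybi(2^(1/3)*y), y)


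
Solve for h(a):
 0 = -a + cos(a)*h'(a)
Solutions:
 h(a) = C1 + Integral(a/cos(a), a)


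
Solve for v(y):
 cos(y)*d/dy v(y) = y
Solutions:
 v(y) = C1 + Integral(y/cos(y), y)


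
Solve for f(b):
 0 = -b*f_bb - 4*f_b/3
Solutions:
 f(b) = C1 + C2/b^(1/3)


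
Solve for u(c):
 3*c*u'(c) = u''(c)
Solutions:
 u(c) = C1 + C2*erfi(sqrt(6)*c/2)


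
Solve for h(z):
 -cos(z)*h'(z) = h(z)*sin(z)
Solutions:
 h(z) = C1*cos(z)


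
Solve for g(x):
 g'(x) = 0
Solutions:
 g(x) = C1


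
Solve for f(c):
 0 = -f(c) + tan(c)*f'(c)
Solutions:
 f(c) = C1*sin(c)


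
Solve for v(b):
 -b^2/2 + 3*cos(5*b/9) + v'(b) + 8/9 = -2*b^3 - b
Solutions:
 v(b) = C1 - b^4/2 + b^3/6 - b^2/2 - 8*b/9 - 27*sin(5*b/9)/5


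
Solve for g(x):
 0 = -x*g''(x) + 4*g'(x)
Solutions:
 g(x) = C1 + C2*x^5


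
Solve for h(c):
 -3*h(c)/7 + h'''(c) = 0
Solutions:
 h(c) = C3*exp(3^(1/3)*7^(2/3)*c/7) + (C1*sin(3^(5/6)*7^(2/3)*c/14) + C2*cos(3^(5/6)*7^(2/3)*c/14))*exp(-3^(1/3)*7^(2/3)*c/14)


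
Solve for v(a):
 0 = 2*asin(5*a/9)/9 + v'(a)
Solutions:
 v(a) = C1 - 2*a*asin(5*a/9)/9 - 2*sqrt(81 - 25*a^2)/45


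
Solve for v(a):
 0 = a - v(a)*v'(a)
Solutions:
 v(a) = -sqrt(C1 + a^2)
 v(a) = sqrt(C1 + a^2)


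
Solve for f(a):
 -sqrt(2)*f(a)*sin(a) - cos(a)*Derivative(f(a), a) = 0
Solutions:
 f(a) = C1*cos(a)^(sqrt(2))


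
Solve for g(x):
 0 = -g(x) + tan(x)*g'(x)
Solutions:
 g(x) = C1*sin(x)


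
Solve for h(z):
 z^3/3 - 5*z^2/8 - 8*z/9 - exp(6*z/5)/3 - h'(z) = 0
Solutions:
 h(z) = C1 + z^4/12 - 5*z^3/24 - 4*z^2/9 - 5*exp(6*z/5)/18


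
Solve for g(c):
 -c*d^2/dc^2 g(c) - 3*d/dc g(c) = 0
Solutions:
 g(c) = C1 + C2/c^2


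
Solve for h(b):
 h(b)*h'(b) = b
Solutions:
 h(b) = -sqrt(C1 + b^2)
 h(b) = sqrt(C1 + b^2)


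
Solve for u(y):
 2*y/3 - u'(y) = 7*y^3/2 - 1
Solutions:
 u(y) = C1 - 7*y^4/8 + y^2/3 + y


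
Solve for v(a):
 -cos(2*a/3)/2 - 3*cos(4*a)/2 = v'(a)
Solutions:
 v(a) = C1 - 3*sin(2*a/3)/4 - 3*sin(4*a)/8


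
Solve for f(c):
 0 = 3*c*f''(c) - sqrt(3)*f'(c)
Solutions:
 f(c) = C1 + C2*c^(sqrt(3)/3 + 1)


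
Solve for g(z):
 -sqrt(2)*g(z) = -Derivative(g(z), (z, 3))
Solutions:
 g(z) = C3*exp(2^(1/6)*z) + (C1*sin(2^(1/6)*sqrt(3)*z/2) + C2*cos(2^(1/6)*sqrt(3)*z/2))*exp(-2^(1/6)*z/2)


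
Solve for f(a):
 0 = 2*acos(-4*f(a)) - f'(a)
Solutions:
 Integral(1/acos(-4*_y), (_y, f(a))) = C1 + 2*a


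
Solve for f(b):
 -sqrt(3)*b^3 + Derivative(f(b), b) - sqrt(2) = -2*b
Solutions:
 f(b) = C1 + sqrt(3)*b^4/4 - b^2 + sqrt(2)*b


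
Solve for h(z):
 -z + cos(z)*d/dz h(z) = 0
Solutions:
 h(z) = C1 + Integral(z/cos(z), z)


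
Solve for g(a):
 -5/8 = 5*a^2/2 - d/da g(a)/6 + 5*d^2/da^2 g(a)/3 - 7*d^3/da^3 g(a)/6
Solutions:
 g(a) = C1 + C2*exp(a*(5 - 3*sqrt(2))/7) + C3*exp(a*(3*sqrt(2) + 5)/7) + 5*a^3 + 150*a^2 + 11175*a/4


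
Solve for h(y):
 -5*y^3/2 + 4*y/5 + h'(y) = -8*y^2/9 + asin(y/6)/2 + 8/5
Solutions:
 h(y) = C1 + 5*y^4/8 - 8*y^3/27 - 2*y^2/5 + y*asin(y/6)/2 + 8*y/5 + sqrt(36 - y^2)/2


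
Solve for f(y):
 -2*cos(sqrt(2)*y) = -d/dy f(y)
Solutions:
 f(y) = C1 + sqrt(2)*sin(sqrt(2)*y)


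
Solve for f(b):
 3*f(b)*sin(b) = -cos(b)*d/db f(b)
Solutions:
 f(b) = C1*cos(b)^3


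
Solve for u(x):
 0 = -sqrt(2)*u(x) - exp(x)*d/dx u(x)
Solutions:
 u(x) = C1*exp(sqrt(2)*exp(-x))


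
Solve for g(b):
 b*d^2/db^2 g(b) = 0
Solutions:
 g(b) = C1 + C2*b


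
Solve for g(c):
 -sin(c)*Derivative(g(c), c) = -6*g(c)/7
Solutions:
 g(c) = C1*(cos(c) - 1)^(3/7)/(cos(c) + 1)^(3/7)


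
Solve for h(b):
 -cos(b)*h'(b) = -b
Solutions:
 h(b) = C1 + Integral(b/cos(b), b)


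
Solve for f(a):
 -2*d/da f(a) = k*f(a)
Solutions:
 f(a) = C1*exp(-a*k/2)


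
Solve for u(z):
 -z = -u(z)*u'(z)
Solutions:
 u(z) = -sqrt(C1 + z^2)
 u(z) = sqrt(C1 + z^2)


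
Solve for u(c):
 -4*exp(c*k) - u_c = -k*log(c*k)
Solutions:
 u(c) = C1 + c*k*log(c*k) - c*k + Piecewise((-4*exp(c*k)/k, Ne(k, 0)), (-4*c, True))


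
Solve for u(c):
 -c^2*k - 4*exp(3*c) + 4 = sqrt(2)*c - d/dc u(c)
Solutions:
 u(c) = C1 + c^3*k/3 + sqrt(2)*c^2/2 - 4*c + 4*exp(3*c)/3


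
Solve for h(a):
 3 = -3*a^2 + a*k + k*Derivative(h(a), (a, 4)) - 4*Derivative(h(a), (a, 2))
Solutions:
 h(a) = C1 + C2*a + C3*exp(-2*a*sqrt(1/k)) + C4*exp(2*a*sqrt(1/k)) - a^4/16 + a^3*k/24 + 3*a^2*(-k - 2)/16


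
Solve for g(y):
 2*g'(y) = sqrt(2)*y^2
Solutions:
 g(y) = C1 + sqrt(2)*y^3/6


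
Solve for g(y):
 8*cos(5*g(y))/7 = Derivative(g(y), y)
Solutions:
 -8*y/7 - log(sin(5*g(y)) - 1)/10 + log(sin(5*g(y)) + 1)/10 = C1


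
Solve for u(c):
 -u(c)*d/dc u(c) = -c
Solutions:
 u(c) = -sqrt(C1 + c^2)
 u(c) = sqrt(C1 + c^2)


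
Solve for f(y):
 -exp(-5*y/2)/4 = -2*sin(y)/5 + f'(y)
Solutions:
 f(y) = C1 - 2*cos(y)/5 + exp(-5*y/2)/10


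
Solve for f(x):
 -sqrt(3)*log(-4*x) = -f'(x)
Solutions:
 f(x) = C1 + sqrt(3)*x*log(-x) + sqrt(3)*x*(-1 + 2*log(2))


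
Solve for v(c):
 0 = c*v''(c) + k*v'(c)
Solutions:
 v(c) = C1 + c^(1 - re(k))*(C2*sin(log(c)*Abs(im(k))) + C3*cos(log(c)*im(k)))


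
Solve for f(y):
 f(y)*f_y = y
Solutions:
 f(y) = -sqrt(C1 + y^2)
 f(y) = sqrt(C1 + y^2)


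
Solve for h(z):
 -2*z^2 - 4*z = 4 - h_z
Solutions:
 h(z) = C1 + 2*z^3/3 + 2*z^2 + 4*z


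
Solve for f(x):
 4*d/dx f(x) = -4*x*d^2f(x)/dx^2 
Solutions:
 f(x) = C1 + C2*log(x)


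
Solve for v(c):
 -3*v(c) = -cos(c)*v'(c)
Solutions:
 v(c) = C1*(sin(c) + 1)^(3/2)/(sin(c) - 1)^(3/2)


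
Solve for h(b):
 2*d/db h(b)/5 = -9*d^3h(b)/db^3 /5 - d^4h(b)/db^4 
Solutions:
 h(b) = C1 + C2*exp(b*(-6 + 9/(5*sqrt(79) + 52)^(1/3) + (5*sqrt(79) + 52)^(1/3))/10)*sin(sqrt(3)*b*(-(5*sqrt(79) + 52)^(1/3) + 9/(5*sqrt(79) + 52)^(1/3))/10) + C3*exp(b*(-6 + 9/(5*sqrt(79) + 52)^(1/3) + (5*sqrt(79) + 52)^(1/3))/10)*cos(sqrt(3)*b*(-(5*sqrt(79) + 52)^(1/3) + 9/(5*sqrt(79) + 52)^(1/3))/10) + C4*exp(-b*(9/(5*sqrt(79) + 52)^(1/3) + 3 + (5*sqrt(79) + 52)^(1/3))/5)


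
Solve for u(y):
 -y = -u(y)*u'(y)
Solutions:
 u(y) = -sqrt(C1 + y^2)
 u(y) = sqrt(C1 + y^2)


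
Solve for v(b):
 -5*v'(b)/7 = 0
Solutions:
 v(b) = C1


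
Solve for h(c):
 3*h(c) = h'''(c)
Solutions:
 h(c) = C3*exp(3^(1/3)*c) + (C1*sin(3^(5/6)*c/2) + C2*cos(3^(5/6)*c/2))*exp(-3^(1/3)*c/2)


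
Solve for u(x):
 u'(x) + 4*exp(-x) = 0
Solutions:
 u(x) = C1 + 4*exp(-x)


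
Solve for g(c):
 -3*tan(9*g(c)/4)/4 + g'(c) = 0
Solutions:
 g(c) = -4*asin(C1*exp(27*c/16))/9 + 4*pi/9
 g(c) = 4*asin(C1*exp(27*c/16))/9


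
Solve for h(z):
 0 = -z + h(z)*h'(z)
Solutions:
 h(z) = -sqrt(C1 + z^2)
 h(z) = sqrt(C1 + z^2)


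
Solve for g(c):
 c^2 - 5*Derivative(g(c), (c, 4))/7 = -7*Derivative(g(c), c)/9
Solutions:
 g(c) = C1 + C4*exp(7^(2/3)*75^(1/3)*c/15) - 3*c^3/7 + (C2*sin(3^(5/6)*35^(2/3)*c/30) + C3*cos(3^(5/6)*35^(2/3)*c/30))*exp(-7^(2/3)*75^(1/3)*c/30)


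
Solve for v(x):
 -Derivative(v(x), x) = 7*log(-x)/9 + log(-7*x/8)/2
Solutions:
 v(x) = C1 - 23*x*log(-x)/18 + x*(-9*log(7) + 27*log(2) + 23)/18


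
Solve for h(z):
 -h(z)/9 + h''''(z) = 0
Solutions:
 h(z) = C1*exp(-sqrt(3)*z/3) + C2*exp(sqrt(3)*z/3) + C3*sin(sqrt(3)*z/3) + C4*cos(sqrt(3)*z/3)


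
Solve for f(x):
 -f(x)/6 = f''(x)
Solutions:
 f(x) = C1*sin(sqrt(6)*x/6) + C2*cos(sqrt(6)*x/6)


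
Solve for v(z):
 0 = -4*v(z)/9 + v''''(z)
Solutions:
 v(z) = C1*exp(-sqrt(6)*z/3) + C2*exp(sqrt(6)*z/3) + C3*sin(sqrt(6)*z/3) + C4*cos(sqrt(6)*z/3)


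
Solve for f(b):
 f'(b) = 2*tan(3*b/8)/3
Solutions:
 f(b) = C1 - 16*log(cos(3*b/8))/9


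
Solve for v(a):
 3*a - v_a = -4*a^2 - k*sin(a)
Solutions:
 v(a) = C1 + 4*a^3/3 + 3*a^2/2 - k*cos(a)


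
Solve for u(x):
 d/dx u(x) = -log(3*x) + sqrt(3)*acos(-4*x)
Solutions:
 u(x) = C1 - x*log(x) - x*log(3) + x + sqrt(3)*(x*acos(-4*x) + sqrt(1 - 16*x^2)/4)


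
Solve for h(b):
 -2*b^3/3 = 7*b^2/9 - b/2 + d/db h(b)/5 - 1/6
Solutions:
 h(b) = C1 - 5*b^4/6 - 35*b^3/27 + 5*b^2/4 + 5*b/6


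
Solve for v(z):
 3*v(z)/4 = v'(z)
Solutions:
 v(z) = C1*exp(3*z/4)


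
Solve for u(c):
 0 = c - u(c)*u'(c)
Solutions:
 u(c) = -sqrt(C1 + c^2)
 u(c) = sqrt(C1 + c^2)


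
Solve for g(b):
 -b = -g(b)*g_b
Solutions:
 g(b) = -sqrt(C1 + b^2)
 g(b) = sqrt(C1 + b^2)


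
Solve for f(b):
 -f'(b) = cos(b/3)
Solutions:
 f(b) = C1 - 3*sin(b/3)


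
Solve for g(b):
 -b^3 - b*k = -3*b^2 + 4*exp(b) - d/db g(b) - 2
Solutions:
 g(b) = C1 + b^4/4 - b^3 + b^2*k/2 - 2*b + 4*exp(b)


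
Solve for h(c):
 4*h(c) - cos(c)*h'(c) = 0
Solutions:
 h(c) = C1*(sin(c)^2 + 2*sin(c) + 1)/(sin(c)^2 - 2*sin(c) + 1)


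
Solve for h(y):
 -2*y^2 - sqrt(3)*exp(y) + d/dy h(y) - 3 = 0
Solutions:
 h(y) = C1 + 2*y^3/3 + 3*y + sqrt(3)*exp(y)


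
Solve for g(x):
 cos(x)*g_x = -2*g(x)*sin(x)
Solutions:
 g(x) = C1*cos(x)^2


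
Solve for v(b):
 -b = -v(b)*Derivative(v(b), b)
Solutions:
 v(b) = -sqrt(C1 + b^2)
 v(b) = sqrt(C1 + b^2)


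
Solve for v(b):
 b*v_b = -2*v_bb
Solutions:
 v(b) = C1 + C2*erf(b/2)


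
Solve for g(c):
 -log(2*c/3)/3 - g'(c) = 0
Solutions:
 g(c) = C1 - c*log(c)/3 - c*log(2)/3 + c/3 + c*log(3)/3


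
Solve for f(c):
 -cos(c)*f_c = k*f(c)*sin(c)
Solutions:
 f(c) = C1*exp(k*log(cos(c)))


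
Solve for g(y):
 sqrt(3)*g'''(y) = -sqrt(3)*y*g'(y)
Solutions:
 g(y) = C1 + Integral(C2*airyai(-y) + C3*airybi(-y), y)


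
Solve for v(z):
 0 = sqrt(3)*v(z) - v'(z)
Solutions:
 v(z) = C1*exp(sqrt(3)*z)


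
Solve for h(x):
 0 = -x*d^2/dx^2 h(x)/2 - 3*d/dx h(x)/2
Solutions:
 h(x) = C1 + C2/x^2


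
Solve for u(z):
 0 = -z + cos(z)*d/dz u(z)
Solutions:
 u(z) = C1 + Integral(z/cos(z), z)


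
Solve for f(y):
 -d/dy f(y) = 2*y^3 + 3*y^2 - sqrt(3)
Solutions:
 f(y) = C1 - y^4/2 - y^3 + sqrt(3)*y


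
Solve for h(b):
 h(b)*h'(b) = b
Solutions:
 h(b) = -sqrt(C1 + b^2)
 h(b) = sqrt(C1 + b^2)


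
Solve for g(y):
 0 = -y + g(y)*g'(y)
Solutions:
 g(y) = -sqrt(C1 + y^2)
 g(y) = sqrt(C1 + y^2)


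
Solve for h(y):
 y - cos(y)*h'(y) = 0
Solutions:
 h(y) = C1 + Integral(y/cos(y), y)


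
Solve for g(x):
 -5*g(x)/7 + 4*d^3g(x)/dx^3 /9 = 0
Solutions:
 g(x) = C3*exp(4410^(1/3)*x/14) + (C1*sin(3*3^(1/6)*490^(1/3)*x/28) + C2*cos(3*3^(1/6)*490^(1/3)*x/28))*exp(-4410^(1/3)*x/28)


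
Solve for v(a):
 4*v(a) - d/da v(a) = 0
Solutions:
 v(a) = C1*exp(4*a)


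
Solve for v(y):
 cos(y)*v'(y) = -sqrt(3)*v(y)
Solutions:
 v(y) = C1*(sin(y) - 1)^(sqrt(3)/2)/(sin(y) + 1)^(sqrt(3)/2)


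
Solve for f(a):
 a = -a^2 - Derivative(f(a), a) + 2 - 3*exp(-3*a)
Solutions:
 f(a) = C1 - a^3/3 - a^2/2 + 2*a + exp(-3*a)


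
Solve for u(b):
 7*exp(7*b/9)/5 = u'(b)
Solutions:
 u(b) = C1 + 9*exp(7*b/9)/5


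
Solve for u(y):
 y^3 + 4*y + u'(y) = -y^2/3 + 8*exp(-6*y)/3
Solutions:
 u(y) = C1 - y^4/4 - y^3/9 - 2*y^2 - 4*exp(-6*y)/9


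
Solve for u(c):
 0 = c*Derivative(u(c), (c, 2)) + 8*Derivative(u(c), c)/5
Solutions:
 u(c) = C1 + C2/c^(3/5)


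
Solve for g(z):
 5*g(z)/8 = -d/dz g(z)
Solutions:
 g(z) = C1*exp(-5*z/8)


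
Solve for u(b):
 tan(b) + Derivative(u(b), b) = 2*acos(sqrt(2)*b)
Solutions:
 u(b) = C1 + 2*b*acos(sqrt(2)*b) - sqrt(2)*sqrt(1 - 2*b^2) + log(cos(b))


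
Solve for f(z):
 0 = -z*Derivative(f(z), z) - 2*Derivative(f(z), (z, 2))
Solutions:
 f(z) = C1 + C2*erf(z/2)


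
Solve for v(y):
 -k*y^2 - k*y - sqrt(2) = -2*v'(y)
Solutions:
 v(y) = C1 + k*y^3/6 + k*y^2/4 + sqrt(2)*y/2


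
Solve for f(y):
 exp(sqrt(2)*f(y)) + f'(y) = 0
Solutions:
 f(y) = sqrt(2)*(2*log(1/(C1 + y)) - log(2))/4


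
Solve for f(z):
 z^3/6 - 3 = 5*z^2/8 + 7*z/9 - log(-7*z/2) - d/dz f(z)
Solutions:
 f(z) = C1 - z^4/24 + 5*z^3/24 + 7*z^2/18 - z*log(-z) + z*(-log(7) + log(2) + 4)


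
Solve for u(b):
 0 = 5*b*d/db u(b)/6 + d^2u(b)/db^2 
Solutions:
 u(b) = C1 + C2*erf(sqrt(15)*b/6)


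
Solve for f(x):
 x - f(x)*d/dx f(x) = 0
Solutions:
 f(x) = -sqrt(C1 + x^2)
 f(x) = sqrt(C1 + x^2)


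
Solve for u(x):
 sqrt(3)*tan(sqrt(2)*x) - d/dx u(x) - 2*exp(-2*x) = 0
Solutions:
 u(x) = C1 + sqrt(6)*log(tan(sqrt(2)*x)^2 + 1)/4 + exp(-2*x)


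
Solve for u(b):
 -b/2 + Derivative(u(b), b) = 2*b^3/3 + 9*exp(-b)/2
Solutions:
 u(b) = C1 + b^4/6 + b^2/4 - 9*exp(-b)/2


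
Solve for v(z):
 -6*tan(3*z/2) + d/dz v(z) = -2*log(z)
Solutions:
 v(z) = C1 - 2*z*log(z) + 2*z - 4*log(cos(3*z/2))


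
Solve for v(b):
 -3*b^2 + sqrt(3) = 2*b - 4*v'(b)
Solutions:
 v(b) = C1 + b^3/4 + b^2/4 - sqrt(3)*b/4


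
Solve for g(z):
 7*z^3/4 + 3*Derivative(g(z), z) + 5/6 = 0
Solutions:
 g(z) = C1 - 7*z^4/48 - 5*z/18


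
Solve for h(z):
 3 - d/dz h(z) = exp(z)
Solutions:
 h(z) = C1 + 3*z - exp(z)


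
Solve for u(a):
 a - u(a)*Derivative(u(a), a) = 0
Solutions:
 u(a) = -sqrt(C1 + a^2)
 u(a) = sqrt(C1 + a^2)


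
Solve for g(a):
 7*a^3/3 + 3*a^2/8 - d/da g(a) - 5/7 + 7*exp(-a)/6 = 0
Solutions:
 g(a) = C1 + 7*a^4/12 + a^3/8 - 5*a/7 - 7*exp(-a)/6


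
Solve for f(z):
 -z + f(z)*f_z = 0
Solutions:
 f(z) = -sqrt(C1 + z^2)
 f(z) = sqrt(C1 + z^2)


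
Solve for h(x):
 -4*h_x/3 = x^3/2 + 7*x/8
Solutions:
 h(x) = C1 - 3*x^4/32 - 21*x^2/64


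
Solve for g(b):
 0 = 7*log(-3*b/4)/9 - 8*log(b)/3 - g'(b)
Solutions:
 g(b) = C1 - 17*b*log(b)/9 + b*(-14*log(2) + 7*log(3) + 17 + 7*I*pi)/9


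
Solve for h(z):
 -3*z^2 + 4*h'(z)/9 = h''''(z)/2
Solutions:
 h(z) = C1 + C4*exp(2*3^(1/3)*z/3) + 9*z^3/4 + (C2*sin(3^(5/6)*z/3) + C3*cos(3^(5/6)*z/3))*exp(-3^(1/3)*z/3)


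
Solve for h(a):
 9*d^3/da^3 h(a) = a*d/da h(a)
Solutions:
 h(a) = C1 + Integral(C2*airyai(3^(1/3)*a/3) + C3*airybi(3^(1/3)*a/3), a)


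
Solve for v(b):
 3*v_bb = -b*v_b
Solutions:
 v(b) = C1 + C2*erf(sqrt(6)*b/6)


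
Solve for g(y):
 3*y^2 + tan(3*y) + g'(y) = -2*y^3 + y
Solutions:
 g(y) = C1 - y^4/2 - y^3 + y^2/2 + log(cos(3*y))/3


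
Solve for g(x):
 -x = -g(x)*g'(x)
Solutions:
 g(x) = -sqrt(C1 + x^2)
 g(x) = sqrt(C1 + x^2)


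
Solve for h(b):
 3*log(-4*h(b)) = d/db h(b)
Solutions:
 -Integral(1/(log(-_y) + 2*log(2)), (_y, h(b)))/3 = C1 - b


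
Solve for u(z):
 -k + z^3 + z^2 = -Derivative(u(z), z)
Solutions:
 u(z) = C1 + k*z - z^4/4 - z^3/3


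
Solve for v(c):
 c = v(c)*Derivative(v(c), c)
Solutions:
 v(c) = -sqrt(C1 + c^2)
 v(c) = sqrt(C1 + c^2)


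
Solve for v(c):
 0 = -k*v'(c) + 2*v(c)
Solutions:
 v(c) = C1*exp(2*c/k)


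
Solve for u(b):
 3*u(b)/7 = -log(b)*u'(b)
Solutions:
 u(b) = C1*exp(-3*li(b)/7)


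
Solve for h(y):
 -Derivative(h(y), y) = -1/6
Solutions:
 h(y) = C1 + y/6


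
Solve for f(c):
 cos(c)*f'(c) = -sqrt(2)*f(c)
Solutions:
 f(c) = C1*(sin(c) - 1)^(sqrt(2)/2)/(sin(c) + 1)^(sqrt(2)/2)


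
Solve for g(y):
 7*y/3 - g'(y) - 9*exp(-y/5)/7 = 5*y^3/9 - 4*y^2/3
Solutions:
 g(y) = C1 - 5*y^4/36 + 4*y^3/9 + 7*y^2/6 + 45*exp(-y/5)/7


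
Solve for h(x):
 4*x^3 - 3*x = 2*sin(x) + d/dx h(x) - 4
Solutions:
 h(x) = C1 + x^4 - 3*x^2/2 + 4*x + 2*cos(x)


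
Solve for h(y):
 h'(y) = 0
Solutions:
 h(y) = C1


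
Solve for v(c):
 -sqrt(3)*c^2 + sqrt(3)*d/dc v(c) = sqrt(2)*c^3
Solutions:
 v(c) = C1 + sqrt(6)*c^4/12 + c^3/3


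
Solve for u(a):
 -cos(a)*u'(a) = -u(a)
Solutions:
 u(a) = C1*sqrt(sin(a) + 1)/sqrt(sin(a) - 1)


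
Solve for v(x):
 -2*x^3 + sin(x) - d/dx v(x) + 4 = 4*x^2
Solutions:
 v(x) = C1 - x^4/2 - 4*x^3/3 + 4*x - cos(x)


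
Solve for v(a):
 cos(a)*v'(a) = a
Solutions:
 v(a) = C1 + Integral(a/cos(a), a)


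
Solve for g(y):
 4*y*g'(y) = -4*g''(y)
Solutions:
 g(y) = C1 + C2*erf(sqrt(2)*y/2)


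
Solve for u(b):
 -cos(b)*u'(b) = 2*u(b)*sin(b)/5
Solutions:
 u(b) = C1*cos(b)^(2/5)


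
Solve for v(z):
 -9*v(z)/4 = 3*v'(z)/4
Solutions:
 v(z) = C1*exp(-3*z)


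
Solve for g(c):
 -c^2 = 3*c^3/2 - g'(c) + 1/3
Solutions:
 g(c) = C1 + 3*c^4/8 + c^3/3 + c/3


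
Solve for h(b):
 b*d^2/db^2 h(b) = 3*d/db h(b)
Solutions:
 h(b) = C1 + C2*b^4


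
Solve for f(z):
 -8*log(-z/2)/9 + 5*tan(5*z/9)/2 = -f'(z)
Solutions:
 f(z) = C1 + 8*z*log(-z)/9 - 8*z/9 - 8*z*log(2)/9 + 9*log(cos(5*z/9))/2


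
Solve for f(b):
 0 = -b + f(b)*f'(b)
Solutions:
 f(b) = -sqrt(C1 + b^2)
 f(b) = sqrt(C1 + b^2)


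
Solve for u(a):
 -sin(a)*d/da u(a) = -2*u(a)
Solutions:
 u(a) = C1*(cos(a) - 1)/(cos(a) + 1)


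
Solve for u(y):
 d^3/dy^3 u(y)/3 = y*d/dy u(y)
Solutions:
 u(y) = C1 + Integral(C2*airyai(3^(1/3)*y) + C3*airybi(3^(1/3)*y), y)


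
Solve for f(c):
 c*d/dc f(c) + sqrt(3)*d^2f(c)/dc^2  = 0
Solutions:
 f(c) = C1 + C2*erf(sqrt(2)*3^(3/4)*c/6)


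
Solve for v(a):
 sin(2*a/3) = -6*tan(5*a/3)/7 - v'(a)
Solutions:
 v(a) = C1 + 18*log(cos(5*a/3))/35 + 3*cos(2*a/3)/2


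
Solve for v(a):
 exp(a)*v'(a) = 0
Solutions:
 v(a) = C1


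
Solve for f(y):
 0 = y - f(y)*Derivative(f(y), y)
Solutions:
 f(y) = -sqrt(C1 + y^2)
 f(y) = sqrt(C1 + y^2)


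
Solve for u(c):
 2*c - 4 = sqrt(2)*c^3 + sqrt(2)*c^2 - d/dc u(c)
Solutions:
 u(c) = C1 + sqrt(2)*c^4/4 + sqrt(2)*c^3/3 - c^2 + 4*c


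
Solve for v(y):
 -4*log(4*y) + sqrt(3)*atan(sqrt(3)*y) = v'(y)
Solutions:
 v(y) = C1 - 4*y*log(y) - 8*y*log(2) + 4*y + sqrt(3)*(y*atan(sqrt(3)*y) - sqrt(3)*log(3*y^2 + 1)/6)


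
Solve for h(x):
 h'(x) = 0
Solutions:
 h(x) = C1


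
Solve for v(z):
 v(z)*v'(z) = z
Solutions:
 v(z) = -sqrt(C1 + z^2)
 v(z) = sqrt(C1 + z^2)


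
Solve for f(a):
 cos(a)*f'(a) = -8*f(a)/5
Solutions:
 f(a) = C1*(sin(a) - 1)^(4/5)/(sin(a) + 1)^(4/5)


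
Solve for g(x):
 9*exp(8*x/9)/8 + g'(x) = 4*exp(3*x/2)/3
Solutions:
 g(x) = C1 - 81*exp(8*x/9)/64 + 8*exp(3*x/2)/9


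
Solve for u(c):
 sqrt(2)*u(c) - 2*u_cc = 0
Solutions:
 u(c) = C1*exp(-2^(3/4)*c/2) + C2*exp(2^(3/4)*c/2)


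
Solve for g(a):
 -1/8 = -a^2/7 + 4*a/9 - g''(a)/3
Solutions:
 g(a) = C1 + C2*a - a^4/28 + 2*a^3/9 + 3*a^2/16


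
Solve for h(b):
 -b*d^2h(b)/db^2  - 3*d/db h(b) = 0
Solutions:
 h(b) = C1 + C2/b^2


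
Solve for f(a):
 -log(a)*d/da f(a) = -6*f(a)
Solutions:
 f(a) = C1*exp(6*li(a))


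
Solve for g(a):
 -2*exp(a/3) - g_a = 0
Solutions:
 g(a) = C1 - 6*exp(a/3)


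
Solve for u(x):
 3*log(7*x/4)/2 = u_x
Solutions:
 u(x) = C1 + 3*x*log(x)/2 - 3*x*log(2) - 3*x/2 + 3*x*log(7)/2


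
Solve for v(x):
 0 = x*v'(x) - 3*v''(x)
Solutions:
 v(x) = C1 + C2*erfi(sqrt(6)*x/6)


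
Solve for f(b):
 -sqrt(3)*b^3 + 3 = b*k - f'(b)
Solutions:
 f(b) = C1 + sqrt(3)*b^4/4 + b^2*k/2 - 3*b


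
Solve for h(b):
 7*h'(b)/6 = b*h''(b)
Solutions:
 h(b) = C1 + C2*b^(13/6)


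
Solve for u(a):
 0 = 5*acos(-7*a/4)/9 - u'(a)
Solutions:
 u(a) = C1 + 5*a*acos(-7*a/4)/9 + 5*sqrt(16 - 49*a^2)/63


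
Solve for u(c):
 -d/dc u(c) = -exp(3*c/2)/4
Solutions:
 u(c) = C1 + exp(3*c/2)/6


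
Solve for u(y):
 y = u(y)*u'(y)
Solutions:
 u(y) = -sqrt(C1 + y^2)
 u(y) = sqrt(C1 + y^2)


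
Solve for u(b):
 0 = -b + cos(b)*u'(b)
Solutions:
 u(b) = C1 + Integral(b/cos(b), b)


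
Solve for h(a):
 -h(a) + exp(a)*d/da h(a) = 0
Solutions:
 h(a) = C1*exp(-exp(-a))


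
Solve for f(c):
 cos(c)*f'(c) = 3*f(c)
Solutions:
 f(c) = C1*(sin(c) + 1)^(3/2)/(sin(c) - 1)^(3/2)


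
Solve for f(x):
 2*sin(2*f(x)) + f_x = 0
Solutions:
 f(x) = pi - acos((-C1 - exp(8*x))/(C1 - exp(8*x)))/2
 f(x) = acos((-C1 - exp(8*x))/(C1 - exp(8*x)))/2


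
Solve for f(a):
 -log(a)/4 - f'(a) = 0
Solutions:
 f(a) = C1 - a*log(a)/4 + a/4


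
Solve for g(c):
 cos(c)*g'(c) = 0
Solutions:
 g(c) = C1


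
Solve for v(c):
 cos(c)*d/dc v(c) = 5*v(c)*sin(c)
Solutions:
 v(c) = C1/cos(c)^5


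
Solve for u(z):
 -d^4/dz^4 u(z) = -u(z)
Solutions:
 u(z) = C1*exp(-z) + C2*exp(z) + C3*sin(z) + C4*cos(z)


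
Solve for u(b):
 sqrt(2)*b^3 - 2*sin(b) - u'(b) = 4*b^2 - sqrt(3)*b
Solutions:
 u(b) = C1 + sqrt(2)*b^4/4 - 4*b^3/3 + sqrt(3)*b^2/2 + 2*cos(b)


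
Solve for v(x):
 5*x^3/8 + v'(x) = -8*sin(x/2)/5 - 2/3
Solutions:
 v(x) = C1 - 5*x^4/32 - 2*x/3 + 16*cos(x/2)/5


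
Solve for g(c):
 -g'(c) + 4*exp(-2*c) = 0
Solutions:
 g(c) = C1 - 2*exp(-2*c)


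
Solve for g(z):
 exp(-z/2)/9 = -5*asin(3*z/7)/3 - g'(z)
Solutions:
 g(z) = C1 - 5*z*asin(3*z/7)/3 - 5*sqrt(49 - 9*z^2)/9 + 2*exp(-z/2)/9


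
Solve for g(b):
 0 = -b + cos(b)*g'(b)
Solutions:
 g(b) = C1 + Integral(b/cos(b), b)


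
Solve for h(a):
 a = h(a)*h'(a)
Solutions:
 h(a) = -sqrt(C1 + a^2)
 h(a) = sqrt(C1 + a^2)


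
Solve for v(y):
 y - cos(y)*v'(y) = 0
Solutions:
 v(y) = C1 + Integral(y/cos(y), y)


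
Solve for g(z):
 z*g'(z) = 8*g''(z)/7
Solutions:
 g(z) = C1 + C2*erfi(sqrt(7)*z/4)


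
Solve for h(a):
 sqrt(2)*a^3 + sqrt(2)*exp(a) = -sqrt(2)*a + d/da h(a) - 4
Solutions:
 h(a) = C1 + sqrt(2)*a^4/4 + sqrt(2)*a^2/2 + 4*a + sqrt(2)*exp(a)


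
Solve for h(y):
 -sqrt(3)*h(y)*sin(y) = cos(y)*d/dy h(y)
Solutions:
 h(y) = C1*cos(y)^(sqrt(3))


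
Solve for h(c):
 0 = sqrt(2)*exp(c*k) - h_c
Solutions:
 h(c) = C1 + sqrt(2)*exp(c*k)/k


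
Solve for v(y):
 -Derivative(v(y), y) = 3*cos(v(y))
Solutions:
 v(y) = pi - asin((C1 + exp(6*y))/(C1 - exp(6*y)))
 v(y) = asin((C1 + exp(6*y))/(C1 - exp(6*y)))


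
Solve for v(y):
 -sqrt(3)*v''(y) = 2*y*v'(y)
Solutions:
 v(y) = C1 + C2*erf(3^(3/4)*y/3)


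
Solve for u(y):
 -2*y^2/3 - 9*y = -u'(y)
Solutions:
 u(y) = C1 + 2*y^3/9 + 9*y^2/2


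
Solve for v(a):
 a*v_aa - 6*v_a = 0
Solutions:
 v(a) = C1 + C2*a^7


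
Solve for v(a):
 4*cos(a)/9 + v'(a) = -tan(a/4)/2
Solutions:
 v(a) = C1 + 2*log(cos(a/4)) - 4*sin(a)/9


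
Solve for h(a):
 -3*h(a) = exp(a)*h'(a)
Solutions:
 h(a) = C1*exp(3*exp(-a))


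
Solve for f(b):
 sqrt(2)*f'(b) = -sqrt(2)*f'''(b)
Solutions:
 f(b) = C1 + C2*sin(b) + C3*cos(b)


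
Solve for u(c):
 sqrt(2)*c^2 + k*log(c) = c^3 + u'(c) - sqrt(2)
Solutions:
 u(c) = C1 - c^4/4 + sqrt(2)*c^3/3 + c*k*log(c) - c*k + sqrt(2)*c


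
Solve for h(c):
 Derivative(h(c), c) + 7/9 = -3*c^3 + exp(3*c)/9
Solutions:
 h(c) = C1 - 3*c^4/4 - 7*c/9 + exp(3*c)/27


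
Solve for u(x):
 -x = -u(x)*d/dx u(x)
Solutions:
 u(x) = -sqrt(C1 + x^2)
 u(x) = sqrt(C1 + x^2)


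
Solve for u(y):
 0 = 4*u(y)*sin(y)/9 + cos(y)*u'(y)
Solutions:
 u(y) = C1*cos(y)^(4/9)


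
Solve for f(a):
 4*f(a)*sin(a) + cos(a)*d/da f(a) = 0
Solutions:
 f(a) = C1*cos(a)^4


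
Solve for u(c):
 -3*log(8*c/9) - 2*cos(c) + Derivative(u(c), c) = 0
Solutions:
 u(c) = C1 + 3*c*log(c) - 6*c*log(3) - 3*c + 9*c*log(2) + 2*sin(c)


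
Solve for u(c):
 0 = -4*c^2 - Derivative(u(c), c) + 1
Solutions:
 u(c) = C1 - 4*c^3/3 + c


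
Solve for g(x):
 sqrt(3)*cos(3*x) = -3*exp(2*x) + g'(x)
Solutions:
 g(x) = C1 + 3*exp(2*x)/2 + sqrt(3)*sin(3*x)/3


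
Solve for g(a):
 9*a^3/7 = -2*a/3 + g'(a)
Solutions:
 g(a) = C1 + 9*a^4/28 + a^2/3


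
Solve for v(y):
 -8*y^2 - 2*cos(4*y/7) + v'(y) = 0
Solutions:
 v(y) = C1 + 8*y^3/3 + 7*sin(4*y/7)/2


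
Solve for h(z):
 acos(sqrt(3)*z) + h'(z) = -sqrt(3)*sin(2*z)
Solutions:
 h(z) = C1 - z*acos(sqrt(3)*z) + sqrt(3)*sqrt(1 - 3*z^2)/3 + sqrt(3)*cos(2*z)/2


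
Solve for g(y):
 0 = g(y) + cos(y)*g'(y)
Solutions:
 g(y) = C1*sqrt(sin(y) - 1)/sqrt(sin(y) + 1)


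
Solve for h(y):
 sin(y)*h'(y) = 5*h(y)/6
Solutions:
 h(y) = C1*(cos(y) - 1)^(5/12)/(cos(y) + 1)^(5/12)


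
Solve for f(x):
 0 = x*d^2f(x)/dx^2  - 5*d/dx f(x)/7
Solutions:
 f(x) = C1 + C2*x^(12/7)


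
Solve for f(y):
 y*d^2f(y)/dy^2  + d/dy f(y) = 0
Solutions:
 f(y) = C1 + C2*log(y)


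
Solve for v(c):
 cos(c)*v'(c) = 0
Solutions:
 v(c) = C1


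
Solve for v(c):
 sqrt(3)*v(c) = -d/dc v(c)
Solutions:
 v(c) = C1*exp(-sqrt(3)*c)


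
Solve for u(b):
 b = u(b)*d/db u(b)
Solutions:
 u(b) = -sqrt(C1 + b^2)
 u(b) = sqrt(C1 + b^2)


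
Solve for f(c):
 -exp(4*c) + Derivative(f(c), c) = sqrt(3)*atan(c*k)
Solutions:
 f(c) = C1 + sqrt(3)*Piecewise((c*atan(c*k) - log(c^2*k^2 + 1)/(2*k), Ne(k, 0)), (0, True)) + exp(4*c)/4


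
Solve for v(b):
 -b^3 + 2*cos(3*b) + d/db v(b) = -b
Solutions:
 v(b) = C1 + b^4/4 - b^2/2 - 2*sin(3*b)/3


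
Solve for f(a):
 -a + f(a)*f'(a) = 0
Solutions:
 f(a) = -sqrt(C1 + a^2)
 f(a) = sqrt(C1 + a^2)


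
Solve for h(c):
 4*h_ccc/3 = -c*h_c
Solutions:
 h(c) = C1 + Integral(C2*airyai(-6^(1/3)*c/2) + C3*airybi(-6^(1/3)*c/2), c)


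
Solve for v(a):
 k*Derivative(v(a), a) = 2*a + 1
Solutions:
 v(a) = C1 + a^2/k + a/k


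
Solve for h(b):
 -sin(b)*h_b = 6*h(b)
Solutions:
 h(b) = C1*(cos(b)^3 + 3*cos(b)^2 + 3*cos(b) + 1)/(cos(b)^3 - 3*cos(b)^2 + 3*cos(b) - 1)


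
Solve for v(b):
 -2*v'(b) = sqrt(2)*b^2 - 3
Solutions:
 v(b) = C1 - sqrt(2)*b^3/6 + 3*b/2


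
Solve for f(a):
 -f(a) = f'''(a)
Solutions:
 f(a) = C3*exp(-a) + (C1*sin(sqrt(3)*a/2) + C2*cos(sqrt(3)*a/2))*exp(a/2)


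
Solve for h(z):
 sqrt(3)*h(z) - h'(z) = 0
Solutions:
 h(z) = C1*exp(sqrt(3)*z)


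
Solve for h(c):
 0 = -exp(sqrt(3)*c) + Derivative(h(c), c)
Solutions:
 h(c) = C1 + sqrt(3)*exp(sqrt(3)*c)/3


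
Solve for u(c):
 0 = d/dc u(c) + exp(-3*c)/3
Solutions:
 u(c) = C1 + exp(-3*c)/9


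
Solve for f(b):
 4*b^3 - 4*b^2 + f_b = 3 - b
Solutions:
 f(b) = C1 - b^4 + 4*b^3/3 - b^2/2 + 3*b


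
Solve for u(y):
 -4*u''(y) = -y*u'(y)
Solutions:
 u(y) = C1 + C2*erfi(sqrt(2)*y/4)


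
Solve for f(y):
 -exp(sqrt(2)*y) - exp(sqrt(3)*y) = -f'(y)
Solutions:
 f(y) = C1 + sqrt(2)*exp(sqrt(2)*y)/2 + sqrt(3)*exp(sqrt(3)*y)/3


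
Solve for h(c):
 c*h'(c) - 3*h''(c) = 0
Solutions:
 h(c) = C1 + C2*erfi(sqrt(6)*c/6)


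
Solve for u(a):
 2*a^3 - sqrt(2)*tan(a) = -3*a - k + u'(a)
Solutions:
 u(a) = C1 + a^4/2 + 3*a^2/2 + a*k + sqrt(2)*log(cos(a))


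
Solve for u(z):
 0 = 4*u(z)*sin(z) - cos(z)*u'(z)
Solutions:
 u(z) = C1/cos(z)^4


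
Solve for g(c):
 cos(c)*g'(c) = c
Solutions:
 g(c) = C1 + Integral(c/cos(c), c)


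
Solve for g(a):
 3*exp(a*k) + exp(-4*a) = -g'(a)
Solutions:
 g(a) = C1 + exp(-4*a)/4 - 3*exp(a*k)/k


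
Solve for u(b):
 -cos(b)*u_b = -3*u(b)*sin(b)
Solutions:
 u(b) = C1/cos(b)^3


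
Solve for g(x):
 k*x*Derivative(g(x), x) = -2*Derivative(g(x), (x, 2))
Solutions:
 g(x) = Piecewise((-sqrt(pi)*C1*erf(sqrt(k)*x/2)/sqrt(k) - C2, (k > 0) | (k < 0)), (-C1*x - C2, True))


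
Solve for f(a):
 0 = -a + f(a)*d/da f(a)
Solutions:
 f(a) = -sqrt(C1 + a^2)
 f(a) = sqrt(C1 + a^2)


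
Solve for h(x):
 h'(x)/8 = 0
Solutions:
 h(x) = C1


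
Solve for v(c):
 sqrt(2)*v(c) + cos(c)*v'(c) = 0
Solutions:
 v(c) = C1*(sin(c) - 1)^(sqrt(2)/2)/(sin(c) + 1)^(sqrt(2)/2)


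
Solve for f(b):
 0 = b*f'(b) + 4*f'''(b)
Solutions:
 f(b) = C1 + Integral(C2*airyai(-2^(1/3)*b/2) + C3*airybi(-2^(1/3)*b/2), b)


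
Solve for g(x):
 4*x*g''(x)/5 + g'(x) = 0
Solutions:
 g(x) = C1 + C2/x^(1/4)


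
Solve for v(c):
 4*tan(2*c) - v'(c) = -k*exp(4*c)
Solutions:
 v(c) = C1 + k*exp(4*c)/4 - 2*log(cos(2*c))


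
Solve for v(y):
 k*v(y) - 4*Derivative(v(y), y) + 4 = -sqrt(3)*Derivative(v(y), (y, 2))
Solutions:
 v(y) = C1*exp(sqrt(3)*y*(2 - sqrt(-sqrt(3)*k + 4))/3) + C2*exp(sqrt(3)*y*(sqrt(-sqrt(3)*k + 4) + 2)/3) - 4/k


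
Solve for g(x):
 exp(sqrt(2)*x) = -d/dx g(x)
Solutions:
 g(x) = C1 - sqrt(2)*exp(sqrt(2)*x)/2


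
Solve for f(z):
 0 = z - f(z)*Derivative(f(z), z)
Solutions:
 f(z) = -sqrt(C1 + z^2)
 f(z) = sqrt(C1 + z^2)


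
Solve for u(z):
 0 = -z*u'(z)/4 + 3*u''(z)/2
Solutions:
 u(z) = C1 + C2*erfi(sqrt(3)*z/6)


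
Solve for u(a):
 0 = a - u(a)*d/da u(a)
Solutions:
 u(a) = -sqrt(C1 + a^2)
 u(a) = sqrt(C1 + a^2)


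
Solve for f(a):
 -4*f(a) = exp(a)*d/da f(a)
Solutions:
 f(a) = C1*exp(4*exp(-a))


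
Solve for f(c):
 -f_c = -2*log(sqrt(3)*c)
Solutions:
 f(c) = C1 + 2*c*log(c) - 2*c + c*log(3)


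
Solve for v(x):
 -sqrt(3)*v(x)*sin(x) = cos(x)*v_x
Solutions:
 v(x) = C1*cos(x)^(sqrt(3))


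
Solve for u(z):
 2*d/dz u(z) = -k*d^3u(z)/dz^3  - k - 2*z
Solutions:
 u(z) = C1 + C2*exp(-sqrt(2)*z*sqrt(-1/k)) + C3*exp(sqrt(2)*z*sqrt(-1/k)) - k*z/2 - z^2/2


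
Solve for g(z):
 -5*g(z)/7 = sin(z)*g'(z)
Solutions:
 g(z) = C1*(cos(z) + 1)^(5/14)/(cos(z) - 1)^(5/14)


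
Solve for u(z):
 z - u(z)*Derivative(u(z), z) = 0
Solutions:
 u(z) = -sqrt(C1 + z^2)
 u(z) = sqrt(C1 + z^2)


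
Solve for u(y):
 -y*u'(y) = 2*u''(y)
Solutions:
 u(y) = C1 + C2*erf(y/2)


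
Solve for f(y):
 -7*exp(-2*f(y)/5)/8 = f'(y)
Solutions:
 f(y) = 5*log(-sqrt(C1 - 7*y)) - 5*log(10) + 5*log(5)/2
 f(y) = 5*log(C1 - 7*y)/2 - 5*log(10) + 5*log(5)/2


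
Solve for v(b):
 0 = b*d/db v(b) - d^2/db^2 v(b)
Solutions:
 v(b) = C1 + C2*erfi(sqrt(2)*b/2)


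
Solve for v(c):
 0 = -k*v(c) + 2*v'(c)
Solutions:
 v(c) = C1*exp(c*k/2)


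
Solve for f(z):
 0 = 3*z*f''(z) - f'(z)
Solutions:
 f(z) = C1 + C2*z^(4/3)


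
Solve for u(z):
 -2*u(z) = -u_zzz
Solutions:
 u(z) = C3*exp(2^(1/3)*z) + (C1*sin(2^(1/3)*sqrt(3)*z/2) + C2*cos(2^(1/3)*sqrt(3)*z/2))*exp(-2^(1/3)*z/2)


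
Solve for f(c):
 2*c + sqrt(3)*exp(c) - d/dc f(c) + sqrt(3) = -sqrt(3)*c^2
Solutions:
 f(c) = C1 + sqrt(3)*c^3/3 + c^2 + sqrt(3)*c + sqrt(3)*exp(c)


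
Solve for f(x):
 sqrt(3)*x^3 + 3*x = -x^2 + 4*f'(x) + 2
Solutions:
 f(x) = C1 + sqrt(3)*x^4/16 + x^3/12 + 3*x^2/8 - x/2


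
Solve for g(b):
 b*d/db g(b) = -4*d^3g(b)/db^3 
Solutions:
 g(b) = C1 + Integral(C2*airyai(-2^(1/3)*b/2) + C3*airybi(-2^(1/3)*b/2), b)


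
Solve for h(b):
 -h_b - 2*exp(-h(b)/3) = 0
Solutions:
 h(b) = 3*log(C1 - 2*b/3)


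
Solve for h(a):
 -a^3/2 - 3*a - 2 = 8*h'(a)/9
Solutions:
 h(a) = C1 - 9*a^4/64 - 27*a^2/16 - 9*a/4


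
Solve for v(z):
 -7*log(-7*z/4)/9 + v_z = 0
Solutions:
 v(z) = C1 + 7*z*log(-z)/9 + 7*z*(-2*log(2) - 1 + log(7))/9


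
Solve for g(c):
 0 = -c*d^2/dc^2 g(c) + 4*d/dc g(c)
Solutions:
 g(c) = C1 + C2*c^5


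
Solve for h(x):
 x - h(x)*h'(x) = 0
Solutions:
 h(x) = -sqrt(C1 + x^2)
 h(x) = sqrt(C1 + x^2)


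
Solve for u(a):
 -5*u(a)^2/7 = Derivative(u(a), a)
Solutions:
 u(a) = 7/(C1 + 5*a)


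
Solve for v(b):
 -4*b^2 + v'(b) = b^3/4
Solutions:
 v(b) = C1 + b^4/16 + 4*b^3/3


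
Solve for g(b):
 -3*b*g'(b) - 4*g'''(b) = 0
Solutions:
 g(b) = C1 + Integral(C2*airyai(-6^(1/3)*b/2) + C3*airybi(-6^(1/3)*b/2), b)


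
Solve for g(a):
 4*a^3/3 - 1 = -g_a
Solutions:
 g(a) = C1 - a^4/3 + a


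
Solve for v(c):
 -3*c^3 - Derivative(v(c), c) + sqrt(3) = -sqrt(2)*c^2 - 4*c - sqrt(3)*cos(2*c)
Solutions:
 v(c) = C1 - 3*c^4/4 + sqrt(2)*c^3/3 + 2*c^2 + sqrt(3)*(c + sin(c)*cos(c))


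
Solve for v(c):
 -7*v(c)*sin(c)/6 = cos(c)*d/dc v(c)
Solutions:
 v(c) = C1*cos(c)^(7/6)


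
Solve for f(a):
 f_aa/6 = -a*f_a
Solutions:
 f(a) = C1 + C2*erf(sqrt(3)*a)


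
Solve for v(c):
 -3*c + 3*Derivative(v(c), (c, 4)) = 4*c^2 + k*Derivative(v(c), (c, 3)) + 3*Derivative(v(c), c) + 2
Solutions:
 v(c) = C1 + C2*exp(c*(-2*2^(1/3)*k^2/(-2*k^3 + sqrt(-4*k^6 + (2*k^3 + 729)^2) - 729)^(1/3) + 2*k - 2^(2/3)*(-2*k^3 + sqrt(-4*k^6 + (2*k^3 + 729)^2) - 729)^(1/3))/18) + C3*exp(c*(-8*2^(1/3)*k^2/((-1 + sqrt(3)*I)*(-2*k^3 + sqrt(-4*k^6 + (2*k^3 + 729)^2) - 729)^(1/3)) + 4*k + 2^(2/3)*(-2*k^3 + sqrt(-4*k^6 + (2*k^3 + 729)^2) - 729)^(1/3) - 2^(2/3)*sqrt(3)*I*(-2*k^3 + sqrt(-4*k^6 + (2*k^3 + 729)^2) - 729)^(1/3))/36) + C4*exp(c*(8*2^(1/3)*k^2/((1 + sqrt(3)*I)*(-2*k^3 + sqrt(-4*k^6 + (2*k^3 + 729)^2) - 729)^(1/3)) + 4*k + 2^(2/3)*(-2*k^3 + sqrt(-4*k^6 + (2*k^3 + 729)^2) - 729)^(1/3) + 2^(2/3)*sqrt(3)*I*(-2*k^3 + sqrt(-4*k^6 + (2*k^3 + 729)^2) - 729)^(1/3))/36) - 4*c^3/9 - c^2/2 + 8*c*k/9 - 2*c/3


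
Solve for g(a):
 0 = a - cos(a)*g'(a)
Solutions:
 g(a) = C1 + Integral(a/cos(a), a)


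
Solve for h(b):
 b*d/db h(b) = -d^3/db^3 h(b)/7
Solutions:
 h(b) = C1 + Integral(C2*airyai(-7^(1/3)*b) + C3*airybi(-7^(1/3)*b), b)


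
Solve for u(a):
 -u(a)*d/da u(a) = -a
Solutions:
 u(a) = -sqrt(C1 + a^2)
 u(a) = sqrt(C1 + a^2)


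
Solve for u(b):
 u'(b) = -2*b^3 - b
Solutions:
 u(b) = C1 - b^4/2 - b^2/2


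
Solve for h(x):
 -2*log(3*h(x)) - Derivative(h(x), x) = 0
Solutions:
 Integral(1/(log(_y) + log(3)), (_y, h(x)))/2 = C1 - x


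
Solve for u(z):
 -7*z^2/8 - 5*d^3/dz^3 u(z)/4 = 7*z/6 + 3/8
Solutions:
 u(z) = C1 + C2*z + C3*z^2 - 7*z^5/600 - 7*z^4/180 - z^3/20


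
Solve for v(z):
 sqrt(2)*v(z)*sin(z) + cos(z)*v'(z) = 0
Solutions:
 v(z) = C1*cos(z)^(sqrt(2))


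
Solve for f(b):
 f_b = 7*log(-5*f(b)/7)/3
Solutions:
 -3*Integral(1/(log(-_y) - log(7) + log(5)), (_y, f(b)))/7 = C1 - b
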